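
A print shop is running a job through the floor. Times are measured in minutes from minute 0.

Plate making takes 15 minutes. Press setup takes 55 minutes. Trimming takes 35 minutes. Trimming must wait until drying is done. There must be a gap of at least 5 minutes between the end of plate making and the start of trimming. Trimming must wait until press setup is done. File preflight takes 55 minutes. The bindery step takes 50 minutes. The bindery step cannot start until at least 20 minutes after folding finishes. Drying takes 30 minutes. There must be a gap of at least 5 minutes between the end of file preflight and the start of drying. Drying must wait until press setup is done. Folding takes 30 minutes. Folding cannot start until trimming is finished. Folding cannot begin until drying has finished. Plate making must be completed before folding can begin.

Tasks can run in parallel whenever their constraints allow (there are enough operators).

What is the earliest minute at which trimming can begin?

Nothing blocks press setup, so it runs from minute 0 to minute 55.
Plate making has no prerequisites, so it starts at minute 0 and finishes at minute 15.
File preflight has no prerequisites, so it starts at minute 0 and finishes at minute 55.
Drying has to wait for file preflight (finishes minute 55, plus 5-minute gap → minute 60); press setup (finishes minute 55). The latest of these is minute 60, so drying runs minute 60 to 60 + 30 = minute 90.
Trimming waits on drying (finishes minute 90); plate making (finishes minute 15, plus 5-minute gap → minute 20); press setup (finishes minute 55). The latest of these is minute 90, which is the earliest trimming can start.

90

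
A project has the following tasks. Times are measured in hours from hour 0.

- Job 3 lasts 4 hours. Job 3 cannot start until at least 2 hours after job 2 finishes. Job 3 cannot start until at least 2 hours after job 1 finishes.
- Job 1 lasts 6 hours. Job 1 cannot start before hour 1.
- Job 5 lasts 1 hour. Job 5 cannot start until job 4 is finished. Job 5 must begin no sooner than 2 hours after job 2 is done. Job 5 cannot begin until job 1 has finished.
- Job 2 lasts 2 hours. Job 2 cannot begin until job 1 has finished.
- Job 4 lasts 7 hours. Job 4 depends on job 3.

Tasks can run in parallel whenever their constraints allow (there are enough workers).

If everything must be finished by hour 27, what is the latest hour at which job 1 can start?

Job 5 has no dependents, so it just needs to finish by hour 27. Starting by 27 − 1 = hour 26 achieves that.
Since job 5 (must start by hour 26) depends on it, job 4 must finish by hour 26. Backing off its 7-hour duration gives a latest start of hour 19.
Since job 4 (must start by hour 19) depends on it, job 3 must finish by hour 19. Backing off its 4-hour duration gives a latest start of hour 15.
For job 2: job 3 (must start by hour 15, minus 2-hour gap → hour 13); job 5 (must start by hour 26, minus 2-hour gap → hour 24). The most restrictive is hour 13; with a 2-hour duration, job 2 must start by hour 11.
Job 1 must finish in time for job 2 (must start by hour 11); job 3 (must start by hour 15, minus 2-hour gap → hour 13); job 5 (must start by hour 26). The tightest is hour 11, so job 1 must start by 11 − 6 = hour 5.

5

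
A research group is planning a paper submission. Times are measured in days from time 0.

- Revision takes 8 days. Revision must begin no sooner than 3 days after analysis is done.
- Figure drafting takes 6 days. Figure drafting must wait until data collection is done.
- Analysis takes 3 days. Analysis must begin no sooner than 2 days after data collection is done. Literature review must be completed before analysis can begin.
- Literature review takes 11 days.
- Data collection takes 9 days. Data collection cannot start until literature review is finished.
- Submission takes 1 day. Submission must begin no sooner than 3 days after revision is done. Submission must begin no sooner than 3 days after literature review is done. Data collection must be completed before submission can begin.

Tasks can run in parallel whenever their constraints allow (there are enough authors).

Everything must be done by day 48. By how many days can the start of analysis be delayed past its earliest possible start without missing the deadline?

Literature review has no prerequisites, so it starts at day 0 and finishes at day 11.
After literature review (finishes day 11), data collection can start at day 11 and finishes at day 20.
Analysis has to wait for data collection (finishes day 20, plus 2-day gap → day 22); literature review (finishes day 11). The latest of these is day 22, so analysis runs day 22 to 22 + 3 = day 25.

Working backward from the deadline:
Nothing follows submission; the deadline of day 48 is its only limit. It must start by 48 − 1 = day 47.
Revision feeds into submission (must start by day 47, minus 3-day gap → day 44); so revision must finish by day 44 and therefore start by day 36.
Analysis has to be done before revision (must start by day 36, minus 3-day gap → day 33). That means finishing by day 33, i.e. starting by 33 − 3 = day 30.
So analysis can start as early as day 22 and as late as day 30, giving 30 − 22 = 8 days of slack.

8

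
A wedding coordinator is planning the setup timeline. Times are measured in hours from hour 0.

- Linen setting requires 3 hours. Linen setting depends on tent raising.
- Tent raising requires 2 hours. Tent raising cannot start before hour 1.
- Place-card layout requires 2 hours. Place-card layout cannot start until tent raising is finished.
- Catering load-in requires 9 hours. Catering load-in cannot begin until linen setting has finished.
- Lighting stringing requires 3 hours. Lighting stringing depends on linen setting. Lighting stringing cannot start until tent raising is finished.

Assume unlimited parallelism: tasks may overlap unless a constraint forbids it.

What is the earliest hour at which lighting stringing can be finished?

Tent raising cannot begin until its own release at hour 1. It runs from hour 1 to 1 + 2 = hour 3.
Linen setting waits on tent raising (finishes hour 3), so it starts at hour 3 and finishes at 3 + 3 = hour 6.
Lighting stringing cannot start until linen setting (finishes hour 6); tent raising (finishes hour 3). The controlling bound is hour 6, so lighting stringing finishes at 6 + 3 = hour 9.

9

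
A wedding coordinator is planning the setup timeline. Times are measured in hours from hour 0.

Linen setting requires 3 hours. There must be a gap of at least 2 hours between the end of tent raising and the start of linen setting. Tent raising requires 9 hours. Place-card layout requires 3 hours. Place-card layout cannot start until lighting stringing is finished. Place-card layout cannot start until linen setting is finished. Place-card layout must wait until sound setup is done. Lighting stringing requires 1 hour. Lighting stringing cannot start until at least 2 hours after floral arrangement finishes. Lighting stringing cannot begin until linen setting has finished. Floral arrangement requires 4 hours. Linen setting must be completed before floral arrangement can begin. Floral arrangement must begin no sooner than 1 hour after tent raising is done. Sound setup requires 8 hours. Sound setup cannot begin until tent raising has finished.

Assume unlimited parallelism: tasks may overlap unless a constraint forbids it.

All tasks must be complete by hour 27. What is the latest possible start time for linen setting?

14

Nothing follows place-card layout; the deadline of hour 27 is its only limit. It must start by 27 − 3 = hour 24.
Lighting stringing feeds into place-card layout (must start by hour 24); so lighting stringing must finish by hour 24 and therefore start by hour 23.
Floral arrangement has to be done before lighting stringing (must start by hour 23, minus 2-hour gap → hour 21). That means finishing by hour 21, i.e. starting by 21 − 4 = hour 17.
Linen setting must finish in time for floral arrangement (must start by hour 17); lighting stringing (must start by hour 23); place-card layout (must start by hour 24). The tightest is hour 17, so linen setting must start by 17 − 3 = hour 14.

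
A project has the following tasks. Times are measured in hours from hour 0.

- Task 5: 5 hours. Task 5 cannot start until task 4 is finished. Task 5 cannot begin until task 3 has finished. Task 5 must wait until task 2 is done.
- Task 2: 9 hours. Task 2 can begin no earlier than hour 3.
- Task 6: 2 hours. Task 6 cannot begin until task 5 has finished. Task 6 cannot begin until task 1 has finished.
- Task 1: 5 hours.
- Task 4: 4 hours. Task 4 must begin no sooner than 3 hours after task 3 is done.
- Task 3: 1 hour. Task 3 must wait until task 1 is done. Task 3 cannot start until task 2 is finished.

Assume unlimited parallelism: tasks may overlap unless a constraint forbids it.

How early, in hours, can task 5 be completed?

After its own release at hour 3, task 2 can start at hour 3 and finishes at hour 12.
Task 1 has no prerequisites, so it starts at hour 0 and finishes at hour 5.
For task 3: task 1 (finishes hour 5); task 2 (finishes hour 12). Taking the maximum gives a start of hour 12, and it finishes at 12 + 1 = hour 13.
After task 3 (finishes hour 13, plus 3-hour gap → hour 16), task 4 can start at hour 16 and finishes at hour 20.
Task 5 has to wait for task 4 (finishes hour 20); task 3 (finishes hour 13); task 2 (finishes hour 12). The latest of these is hour 20, so task 5 runs hour 20 to 20 + 5 = hour 25.

25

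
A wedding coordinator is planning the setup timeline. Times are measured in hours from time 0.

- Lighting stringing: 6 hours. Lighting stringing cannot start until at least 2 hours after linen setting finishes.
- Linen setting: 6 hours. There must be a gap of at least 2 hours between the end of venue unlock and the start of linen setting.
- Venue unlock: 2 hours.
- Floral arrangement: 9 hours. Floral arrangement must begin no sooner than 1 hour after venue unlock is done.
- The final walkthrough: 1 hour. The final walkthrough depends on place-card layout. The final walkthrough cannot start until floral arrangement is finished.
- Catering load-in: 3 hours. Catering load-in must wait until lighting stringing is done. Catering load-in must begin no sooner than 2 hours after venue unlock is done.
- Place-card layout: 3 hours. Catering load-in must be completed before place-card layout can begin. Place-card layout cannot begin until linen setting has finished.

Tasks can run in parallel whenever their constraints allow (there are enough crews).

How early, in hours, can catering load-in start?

Nothing blocks venue unlock, so it runs from hour 0 to hour 2.
Linen setting cannot begin until venue unlock (finishes hour 2, plus 2-hour gap → hour 4). It runs from hour 4 to 4 + 6 = hour 10.
After linen setting (finishes hour 10, plus 2-hour gap → hour 12), lighting stringing can start at hour 12 and finishes at hour 18.
Catering load-in waits on lighting stringing (finishes hour 18); venue unlock (finishes hour 2, plus 2-hour gap → hour 4). The latest of these is hour 18, which is the earliest catering load-in can start.

18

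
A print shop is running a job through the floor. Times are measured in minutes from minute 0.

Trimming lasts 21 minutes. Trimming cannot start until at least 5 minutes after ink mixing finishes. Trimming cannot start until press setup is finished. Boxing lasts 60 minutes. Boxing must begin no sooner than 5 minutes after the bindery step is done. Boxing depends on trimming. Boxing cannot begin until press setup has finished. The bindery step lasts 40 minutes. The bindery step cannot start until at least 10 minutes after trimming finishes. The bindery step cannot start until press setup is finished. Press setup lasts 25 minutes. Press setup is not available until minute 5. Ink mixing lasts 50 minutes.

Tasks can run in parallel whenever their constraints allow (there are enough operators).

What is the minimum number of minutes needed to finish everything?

Press setup waits on its own release at minute 5, so it starts at minute 5 and finishes at 5 + 25 = minute 30.
Ink mixing has no prerequisites, so it starts at minute 0 and finishes at minute 50.
Trimming has to wait for ink mixing (finishes minute 50, plus 5-minute gap → minute 55); press setup (finishes minute 30). The latest of these is minute 55, so trimming runs minute 55 to 55 + 21 = minute 76.
The bindery step cannot start until trimming (finishes minute 76, plus 10-minute gap → minute 86); press setup (finishes minute 30). The controlling bound is minute 86, so the bindery step finishes at 86 + 40 = minute 126.
Boxing needs all of the bindery step (finishes minute 126, plus 5-minute gap → minute 131); trimming (finishes minute 76); press setup (finishes minute 30). That puts its earliest start at minute 131; it finishes at 131 + 60 = minute 191.
All tasks are finished once the last one completes. Finish times: Ink mixing at 50, Press setup at 30, Trimming at 76, The bindery step at 126, Boxing at 191. The latest is minute 191.

191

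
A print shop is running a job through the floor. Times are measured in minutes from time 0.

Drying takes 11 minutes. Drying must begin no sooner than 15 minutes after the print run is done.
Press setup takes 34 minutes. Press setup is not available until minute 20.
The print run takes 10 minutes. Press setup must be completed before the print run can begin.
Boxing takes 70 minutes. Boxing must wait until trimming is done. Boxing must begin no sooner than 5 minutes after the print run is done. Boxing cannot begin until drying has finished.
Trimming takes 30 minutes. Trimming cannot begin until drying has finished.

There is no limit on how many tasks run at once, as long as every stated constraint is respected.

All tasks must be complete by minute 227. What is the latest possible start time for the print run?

91

Boxing must finish by minute 227; it takes 70 minutes, so it must start by 227 − 70 = minute 157.
Trimming must finish before boxing (must start by minute 157). With a 30-minute duration, trimming must start by 157 − 30 = minute 127.
For drying: trimming (must start by minute 127); boxing (must start by minute 157). The most restrictive is minute 127; with an 11-minute duration, drying must start by minute 116.
The print run feeds drying (must start by minute 116, minus 15-minute gap → minute 101); boxing (must start by minute 157, minus 5-minute gap → minute 152). Taking the minimum, the print run must finish by minute 101 and start by 101 − 10 = minute 91.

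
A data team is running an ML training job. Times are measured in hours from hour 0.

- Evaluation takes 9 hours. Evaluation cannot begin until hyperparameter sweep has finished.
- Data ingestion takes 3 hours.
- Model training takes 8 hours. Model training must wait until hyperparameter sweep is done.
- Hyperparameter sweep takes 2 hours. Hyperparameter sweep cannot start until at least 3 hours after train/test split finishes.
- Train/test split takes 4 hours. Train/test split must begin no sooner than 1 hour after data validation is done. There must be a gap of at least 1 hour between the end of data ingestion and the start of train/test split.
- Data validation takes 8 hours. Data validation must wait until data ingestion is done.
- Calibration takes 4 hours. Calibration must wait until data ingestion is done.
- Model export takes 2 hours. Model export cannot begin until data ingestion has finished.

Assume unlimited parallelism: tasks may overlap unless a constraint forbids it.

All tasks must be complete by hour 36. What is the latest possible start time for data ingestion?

Model training has no dependents, so it just needs to finish by hour 36. Starting by 36 − 8 = hour 28 achieves that.
Nothing follows evaluation; the deadline of hour 36 is its only limit. It must start by 36 − 9 = hour 27.
Hyperparameter sweep feeds model training (must start by hour 28); evaluation (must start by hour 27). Taking the minimum, hyperparameter sweep must finish by hour 27 and start by 27 − 2 = hour 25.
Train/test split feeds into hyperparameter sweep (must start by hour 25, minus 3-hour gap → hour 22); so train/test split must finish by hour 22 and therefore start by hour 18.
Since train/test split (must start by hour 18, minus 1-hour gap → hour 17) depends on it, data validation must finish by hour 17. Backing off its 8-hour duration gives a latest start of hour 9.
Calibration has no dependents, so it just needs to finish by hour 36. Starting by 36 − 4 = hour 32 achieves that.
Model export has no dependents, so it just needs to finish by hour 36. Starting by 36 − 2 = hour 34 achieves that.
Data ingestion feeds data validation (must start by hour 9); train/test split (must start by hour 18, minus 1-hour gap → hour 17); calibration (must start by hour 32); model export (must start by hour 34). Taking the minimum, data ingestion must finish by hour 9 and start by 9 − 3 = hour 6.

6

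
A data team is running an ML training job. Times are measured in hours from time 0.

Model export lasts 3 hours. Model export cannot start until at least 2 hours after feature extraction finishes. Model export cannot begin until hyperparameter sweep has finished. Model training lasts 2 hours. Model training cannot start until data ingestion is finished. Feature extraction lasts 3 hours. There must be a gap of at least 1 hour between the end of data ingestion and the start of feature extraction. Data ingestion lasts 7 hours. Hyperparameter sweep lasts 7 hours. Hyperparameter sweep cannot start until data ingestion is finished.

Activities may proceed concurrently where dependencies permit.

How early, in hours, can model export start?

14

Data ingestion has no prerequisites, so it starts at hour 0 and finishes at hour 7.
Hyperparameter sweep waits on data ingestion (finishes hour 7), so it starts at hour 7 and finishes at 7 + 7 = hour 14.
After data ingestion (finishes hour 7, plus 1-hour gap → hour 8), feature extraction can start at hour 8 and finishes at hour 11.
Model export waits on feature extraction (finishes hour 11, plus 2-hour gap → hour 13); hyperparameter sweep (finishes hour 14). The latest of these is hour 14, which is the earliest model export can start.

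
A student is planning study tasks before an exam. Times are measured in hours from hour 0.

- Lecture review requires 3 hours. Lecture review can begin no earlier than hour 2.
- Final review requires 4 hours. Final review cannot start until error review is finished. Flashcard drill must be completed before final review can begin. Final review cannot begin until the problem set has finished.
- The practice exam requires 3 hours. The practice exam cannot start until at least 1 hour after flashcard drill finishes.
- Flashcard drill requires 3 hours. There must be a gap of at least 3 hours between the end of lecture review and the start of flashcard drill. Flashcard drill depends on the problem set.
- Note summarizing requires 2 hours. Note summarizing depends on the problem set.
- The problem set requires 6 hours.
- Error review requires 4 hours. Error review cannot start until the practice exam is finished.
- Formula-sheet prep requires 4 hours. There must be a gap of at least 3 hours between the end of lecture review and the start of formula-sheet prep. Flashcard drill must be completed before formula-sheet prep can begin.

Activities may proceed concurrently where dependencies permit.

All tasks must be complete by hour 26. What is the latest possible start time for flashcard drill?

11

Nothing follows final review; the deadline of hour 26 is its only limit. It must start by 26 − 4 = hour 22.
Error review has to be done before final review (must start by hour 22). That means finishing by hour 22, i.e. starting by 22 − 4 = hour 18.
Since error review (must start by hour 18) depends on it, the practice exam must finish by hour 18. Backing off its 3-hour duration gives a latest start of hour 15.
Nothing follows formula-sheet prep; the deadline of hour 26 is its only limit. It must start by 26 − 4 = hour 22.
Flashcard drill feeds the practice exam (must start by hour 15, minus 1-hour gap → hour 14); formula-sheet prep (must start by hour 22); final review (must start by hour 22). Taking the minimum, flashcard drill must finish by hour 14 and start by 14 − 3 = hour 11.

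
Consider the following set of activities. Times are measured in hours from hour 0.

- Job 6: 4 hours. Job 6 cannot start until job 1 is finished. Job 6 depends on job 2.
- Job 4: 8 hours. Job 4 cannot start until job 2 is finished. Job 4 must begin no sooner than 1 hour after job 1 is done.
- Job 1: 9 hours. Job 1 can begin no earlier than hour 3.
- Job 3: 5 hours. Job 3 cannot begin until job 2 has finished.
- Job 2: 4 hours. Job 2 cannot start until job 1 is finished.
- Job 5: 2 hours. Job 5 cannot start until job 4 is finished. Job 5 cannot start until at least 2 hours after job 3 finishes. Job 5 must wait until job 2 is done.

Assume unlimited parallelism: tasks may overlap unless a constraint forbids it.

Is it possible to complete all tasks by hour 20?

Job 1 waits on its own release at hour 3, so it starts at hour 3 and finishes at 3 + 9 = hour 12.
Job 2 cannot begin until job 1 (finishes hour 12). It runs from hour 12 to 12 + 4 = hour 16.
Job 6 has to wait for job 1 (finishes hour 12); job 2 (finishes hour 16). The latest of these is hour 16, so job 6 runs hour 16 to 16 + 4 = hour 20.
Job 4 needs all of job 2 (finishes hour 16); job 1 (finishes hour 12, plus 1-hour gap → hour 13). That puts its earliest start at hour 16; it finishes at 16 + 8 = hour 24.
Job 3 cannot begin until job 2 (finishes hour 16). It runs from hour 16 to 16 + 5 = hour 21.
Job 5 has to wait for job 4 (finishes hour 24); job 3 (finishes hour 21, plus 2-hour gap → hour 23); job 2 (finishes hour 16). The latest of these is hour 24, so job 5 runs hour 24 to 24 + 2 = hour 26.
The earliest everything can be done is hour 26, which is after the deadline of 20, so it is not possible.

No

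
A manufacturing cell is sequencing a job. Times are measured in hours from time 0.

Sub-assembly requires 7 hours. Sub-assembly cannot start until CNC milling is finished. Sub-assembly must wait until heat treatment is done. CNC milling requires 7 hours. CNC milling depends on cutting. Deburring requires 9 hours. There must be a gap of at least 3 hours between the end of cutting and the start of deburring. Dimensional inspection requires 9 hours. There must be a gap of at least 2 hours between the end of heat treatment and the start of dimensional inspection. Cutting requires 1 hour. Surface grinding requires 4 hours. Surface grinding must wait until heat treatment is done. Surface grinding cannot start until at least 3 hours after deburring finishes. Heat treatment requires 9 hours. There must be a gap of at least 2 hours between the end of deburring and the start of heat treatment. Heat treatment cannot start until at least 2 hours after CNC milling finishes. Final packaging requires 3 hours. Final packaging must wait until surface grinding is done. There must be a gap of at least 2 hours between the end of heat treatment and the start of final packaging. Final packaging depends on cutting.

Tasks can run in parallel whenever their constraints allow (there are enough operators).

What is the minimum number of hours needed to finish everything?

35

Cutting can start immediately at hour 0; it finishes at hour 1.
CNC milling waits on cutting (finishes hour 1), so it starts at hour 1 and finishes at 1 + 7 = hour 8.
After cutting (finishes hour 1, plus 3-hour gap → hour 4), deburring can start at hour 4 and finishes at hour 13.
Heat treatment has to wait for deburring (finishes hour 13, plus 2-hour gap → hour 15); CNC milling (finishes hour 8, plus 2-hour gap → hour 10). The latest of these is hour 15, so heat treatment runs hour 15 to 15 + 9 = hour 24.
Sub-assembly cannot start until CNC milling (finishes hour 8); heat treatment (finishes hour 24). The controlling bound is hour 24, so sub-assembly finishes at 24 + 7 = hour 31.
After heat treatment (finishes hour 24, plus 2-hour gap → hour 26), dimensional inspection can start at hour 26 and finishes at hour 35.
Surface grinding cannot start until heat treatment (finishes hour 24); deburring (finishes hour 13, plus 3-hour gap → hour 16). The controlling bound is hour 24, so surface grinding finishes at 24 + 4 = hour 28.
For final packaging: surface grinding (finishes hour 28); heat treatment (finishes hour 24, plus 2-hour gap → hour 26); cutting (finishes hour 1). Taking the maximum gives a start of hour 28, and it finishes at 28 + 3 = hour 31.
All tasks are finished once the last one completes. Finish times: Cutting at 1, Deburring at 13, CNC milling at 8, Heat treatment at 24, Surface grinding at 28, Dimensional inspection at 35, Sub-assembly at 31, Final packaging at 31. The latest is hour 35.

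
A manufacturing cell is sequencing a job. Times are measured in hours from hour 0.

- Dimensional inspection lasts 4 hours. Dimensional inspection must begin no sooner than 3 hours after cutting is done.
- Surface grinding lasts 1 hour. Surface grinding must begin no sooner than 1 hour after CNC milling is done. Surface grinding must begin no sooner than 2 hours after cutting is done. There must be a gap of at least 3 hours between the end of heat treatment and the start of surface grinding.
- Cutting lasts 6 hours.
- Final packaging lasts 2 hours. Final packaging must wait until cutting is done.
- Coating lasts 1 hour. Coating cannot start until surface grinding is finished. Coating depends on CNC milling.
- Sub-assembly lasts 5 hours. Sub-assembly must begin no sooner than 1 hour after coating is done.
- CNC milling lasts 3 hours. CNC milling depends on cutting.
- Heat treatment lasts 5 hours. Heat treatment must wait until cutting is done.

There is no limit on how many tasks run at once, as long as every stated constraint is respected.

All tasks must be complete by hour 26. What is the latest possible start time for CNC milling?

Sub-assembly has no dependents, so it just needs to finish by hour 26. Starting by 26 − 5 = hour 21 achieves that.
Since sub-assembly (must start by hour 21, minus 1-hour gap → hour 20) depends on it, coating must finish by hour 20. Backing off its 1-hour duration gives a latest start of hour 19.
Surface grinding has to be done before coating (must start by hour 19). That means finishing by hour 19, i.e. starting by 19 − 1 = hour 18.
CNC milling must finish in time for surface grinding (must start by hour 18, minus 1-hour gap → hour 17); coating (must start by hour 19). The tightest is hour 17, so CNC milling must start by 17 − 3 = hour 14.

14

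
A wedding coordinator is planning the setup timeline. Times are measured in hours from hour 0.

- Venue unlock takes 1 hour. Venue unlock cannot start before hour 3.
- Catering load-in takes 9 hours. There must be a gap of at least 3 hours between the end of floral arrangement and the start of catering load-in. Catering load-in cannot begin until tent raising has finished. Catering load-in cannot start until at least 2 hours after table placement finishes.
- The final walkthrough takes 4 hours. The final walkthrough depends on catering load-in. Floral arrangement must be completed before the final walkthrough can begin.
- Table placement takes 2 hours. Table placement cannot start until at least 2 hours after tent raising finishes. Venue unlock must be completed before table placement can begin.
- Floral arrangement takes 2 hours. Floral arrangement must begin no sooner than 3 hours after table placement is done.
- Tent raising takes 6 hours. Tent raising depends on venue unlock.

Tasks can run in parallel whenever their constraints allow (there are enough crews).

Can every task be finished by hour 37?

Yes

Venue unlock waits on its own release at hour 3, so it starts at hour 3 and finishes at 3 + 1 = hour 4.
Tent raising cannot begin until venue unlock (finishes hour 4). It runs from hour 4 to 4 + 6 = hour 10.
Table placement needs all of tent raising (finishes hour 10, plus 2-hour gap → hour 12); venue unlock (finishes hour 4). That puts its earliest start at hour 12; it finishes at 12 + 2 = hour 14.
Floral arrangement cannot begin until table placement (finishes hour 14, plus 3-hour gap → hour 17). It runs from hour 17 to 17 + 2 = hour 19.
For catering load-in: floral arrangement (finishes hour 19, plus 3-hour gap → hour 22); tent raising (finishes hour 10); table placement (finishes hour 14, plus 2-hour gap → hour 16). Taking the maximum gives a start of hour 22, and it finishes at 22 + 9 = hour 31.
For the final walkthrough: catering load-in (finishes hour 31); floral arrangement (finishes hour 19). Taking the maximum gives a start of hour 31, and it finishes at 31 + 4 = hour 35.
Every task is finished by hour 35, which is no later than the deadline of 37, so the schedule is feasible.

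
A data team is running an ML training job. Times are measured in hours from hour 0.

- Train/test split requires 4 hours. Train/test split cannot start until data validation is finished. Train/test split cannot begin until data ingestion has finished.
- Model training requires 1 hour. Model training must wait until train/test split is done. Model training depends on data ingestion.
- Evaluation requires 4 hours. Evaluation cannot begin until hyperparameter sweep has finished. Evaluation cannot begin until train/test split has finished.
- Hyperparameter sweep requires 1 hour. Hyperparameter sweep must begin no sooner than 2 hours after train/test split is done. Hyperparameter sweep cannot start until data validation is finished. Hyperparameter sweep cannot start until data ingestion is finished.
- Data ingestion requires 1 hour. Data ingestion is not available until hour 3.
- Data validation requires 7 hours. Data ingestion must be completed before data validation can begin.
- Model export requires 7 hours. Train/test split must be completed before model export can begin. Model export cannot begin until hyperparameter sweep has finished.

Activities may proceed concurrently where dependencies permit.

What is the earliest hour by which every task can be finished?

After its own release at hour 3, data ingestion can start at hour 3 and finishes at hour 4.
Data validation waits on data ingestion (finishes hour 4), so it starts at hour 4 and finishes at 4 + 7 = hour 11.
Train/test split cannot start until data validation (finishes hour 11); data ingestion (finishes hour 4). The controlling bound is hour 11, so train/test split finishes at 11 + 4 = hour 15.
For model training: train/test split (finishes hour 15); data ingestion (finishes hour 4). Taking the maximum gives a start of hour 15, and it finishes at 15 + 1 = hour 16.
Hyperparameter sweep has to wait for train/test split (finishes hour 15, plus 2-hour gap → hour 17); data validation (finishes hour 11); data ingestion (finishes hour 4). The latest of these is hour 17, so hyperparameter sweep runs hour 17 to 17 + 1 = hour 18.
Model export has to wait for train/test split (finishes hour 15); hyperparameter sweep (finishes hour 18). The latest of these is hour 18, so model export runs hour 18 to 18 + 7 = hour 25.
Evaluation cannot start until hyperparameter sweep (finishes hour 18); train/test split (finishes hour 15). The controlling bound is hour 18, so evaluation finishes at 18 + 4 = hour 22.
All tasks are finished once the last one completes. Finish times: Data ingestion at 4, Data validation at 11, Train/test split at 15, Hyperparameter sweep at 18, Model training at 16, Evaluation at 22, Model export at 25. The latest is hour 25.

25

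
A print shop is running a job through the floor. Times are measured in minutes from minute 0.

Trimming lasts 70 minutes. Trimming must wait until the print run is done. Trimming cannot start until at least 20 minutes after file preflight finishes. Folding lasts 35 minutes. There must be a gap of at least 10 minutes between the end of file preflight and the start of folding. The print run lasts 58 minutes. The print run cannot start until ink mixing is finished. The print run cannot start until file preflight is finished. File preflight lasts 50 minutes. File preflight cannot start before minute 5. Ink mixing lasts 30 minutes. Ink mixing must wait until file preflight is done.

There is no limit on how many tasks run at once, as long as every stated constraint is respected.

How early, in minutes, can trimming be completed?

File preflight cannot begin until its own release at minute 5. It runs from minute 5 to 5 + 50 = minute 55.
After file preflight (finishes minute 55), ink mixing can start at minute 55 and finishes at minute 85.
The print run has to wait for ink mixing (finishes minute 85); file preflight (finishes minute 55). The latest of these is minute 85, so the print run runs minute 85 to 85 + 58 = minute 143.
Trimming needs all of the print run (finishes minute 143); file preflight (finishes minute 55, plus 20-minute gap → minute 75). That puts its earliest start at minute 143; it finishes at 143 + 70 = minute 213.

213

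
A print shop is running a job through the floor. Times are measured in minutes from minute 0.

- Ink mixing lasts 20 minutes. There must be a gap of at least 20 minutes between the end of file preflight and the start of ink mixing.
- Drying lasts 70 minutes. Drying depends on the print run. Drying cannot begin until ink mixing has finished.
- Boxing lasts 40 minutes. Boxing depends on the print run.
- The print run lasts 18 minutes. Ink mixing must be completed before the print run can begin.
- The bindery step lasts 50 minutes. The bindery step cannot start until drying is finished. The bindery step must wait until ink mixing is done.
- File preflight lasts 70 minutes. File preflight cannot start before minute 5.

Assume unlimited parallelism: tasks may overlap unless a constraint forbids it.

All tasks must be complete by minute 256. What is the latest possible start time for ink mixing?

98

To finish by minute 256, the bindery step (duration 50) must start no later than minute 206.
Since the bindery step (must start by minute 206) depends on it, drying must finish by minute 206. Backing off its 70-minute duration gives a latest start of minute 136.
Boxing must finish by minute 256; it takes 40 minutes, so it must start by 256 − 40 = minute 216.
The print run must finish in time for drying (must start by minute 136); boxing (must start by minute 216). The tightest is minute 136, so the print run must start by 136 − 18 = minute 118.
Ink mixing must finish in time for the print run (must start by minute 118); drying (must start by minute 136); the bindery step (must start by minute 206). The tightest is minute 118, so ink mixing must start by 118 − 20 = minute 98.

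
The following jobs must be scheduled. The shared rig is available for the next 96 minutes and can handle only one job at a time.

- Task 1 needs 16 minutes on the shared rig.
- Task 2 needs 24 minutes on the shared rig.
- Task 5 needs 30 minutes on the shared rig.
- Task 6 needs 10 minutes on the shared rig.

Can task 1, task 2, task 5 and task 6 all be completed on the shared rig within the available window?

Yes

Running back to back, the jobs need 16 + 24 + 30 + 10 = 80 minutes on the shared rig.
Since 80 ≤ 96, they fit within the window.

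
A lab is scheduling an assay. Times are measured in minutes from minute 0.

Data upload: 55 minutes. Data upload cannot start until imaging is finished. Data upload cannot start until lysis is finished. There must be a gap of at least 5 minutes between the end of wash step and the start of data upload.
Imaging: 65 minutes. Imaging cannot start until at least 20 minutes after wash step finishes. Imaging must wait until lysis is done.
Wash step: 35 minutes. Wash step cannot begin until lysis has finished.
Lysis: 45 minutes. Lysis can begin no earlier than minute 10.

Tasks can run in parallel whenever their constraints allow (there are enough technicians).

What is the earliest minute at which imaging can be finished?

Lysis waits on its own release at minute 10, so it starts at minute 10 and finishes at 10 + 45 = minute 55.
Wash step waits on lysis (finishes minute 55), so it starts at minute 55 and finishes at 55 + 35 = minute 90.
Imaging needs all of wash step (finishes minute 90, plus 20-minute gap → minute 110); lysis (finishes minute 55). That puts its earliest start at minute 110; it finishes at 110 + 65 = minute 175.

175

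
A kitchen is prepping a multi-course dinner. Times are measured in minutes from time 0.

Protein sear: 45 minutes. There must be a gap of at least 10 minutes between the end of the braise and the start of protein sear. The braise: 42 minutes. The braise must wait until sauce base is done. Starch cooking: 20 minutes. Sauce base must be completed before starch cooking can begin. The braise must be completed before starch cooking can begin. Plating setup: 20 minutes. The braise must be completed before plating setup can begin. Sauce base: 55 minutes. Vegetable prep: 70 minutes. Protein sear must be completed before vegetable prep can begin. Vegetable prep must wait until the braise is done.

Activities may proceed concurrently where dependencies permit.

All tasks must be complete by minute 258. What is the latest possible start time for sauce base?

36

Nothing follows vegetable prep; the deadline of minute 258 is its only limit. It must start by 258 − 70 = minute 188.
Protein sear feeds into vegetable prep (must start by minute 188); so protein sear must finish by minute 188 and therefore start by minute 143.
Starch cooking must finish by minute 258; it takes 20 minutes, so it must start by 258 − 20 = minute 238.
Nothing follows plating setup; the deadline of minute 258 is its only limit. It must start by 258 − 20 = minute 238.
The braise has several dependents: protein sear (must start by minute 143, minus 10-minute gap → minute 133); vegetable prep (must start by minute 188); starch cooking (must start by minute 238); plating setup (must start by minute 238). The earliest of those limits is minute 133, so the braise must start by 133 − 42 = minute 91.
Sauce base has several dependents: the braise (must start by minute 91); starch cooking (must start by minute 238). The earliest of those limits is minute 91, so sauce base must start by 91 − 55 = minute 36.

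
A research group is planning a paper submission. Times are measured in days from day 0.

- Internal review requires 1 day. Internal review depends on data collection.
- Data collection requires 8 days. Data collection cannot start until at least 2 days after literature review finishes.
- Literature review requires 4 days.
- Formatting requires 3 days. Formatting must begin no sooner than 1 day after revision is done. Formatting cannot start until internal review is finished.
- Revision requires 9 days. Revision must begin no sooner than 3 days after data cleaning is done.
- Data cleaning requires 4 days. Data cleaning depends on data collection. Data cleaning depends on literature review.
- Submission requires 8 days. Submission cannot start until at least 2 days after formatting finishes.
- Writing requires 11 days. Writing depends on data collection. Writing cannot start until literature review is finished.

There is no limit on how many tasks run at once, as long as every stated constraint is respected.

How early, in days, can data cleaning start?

14

Literature review can start immediately at day 0; it finishes at day 4.
Data collection cannot begin until literature review (finishes day 4, plus 2-day gap → day 6). It runs from day 6 to 6 + 8 = day 14.
Data cleaning waits on data collection (finishes day 14); literature review (finishes day 4). The latest of these is day 14, which is the earliest data cleaning can start.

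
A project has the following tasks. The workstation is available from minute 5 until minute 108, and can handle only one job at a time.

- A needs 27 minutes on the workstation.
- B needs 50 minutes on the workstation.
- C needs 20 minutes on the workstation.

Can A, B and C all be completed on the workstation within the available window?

Yes

The workstation window is 108 − 5 = 103 minutes.
Running back to back, the jobs need 27 + 50 + 20 = 97 minutes on the workstation.
Since 97 ≤ 103, they fit within the window.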